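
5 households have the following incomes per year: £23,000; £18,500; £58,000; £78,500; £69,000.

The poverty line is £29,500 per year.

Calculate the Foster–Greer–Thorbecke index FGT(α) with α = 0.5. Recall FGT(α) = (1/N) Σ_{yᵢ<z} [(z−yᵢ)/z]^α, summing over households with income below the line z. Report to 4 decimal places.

Below the line: £18,500, £23,000 (q = 2 of N = 5).
Normalized shortfalls: (29500−18500)/29500 = 0.3729; (29500−23000)/29500 = 0.2203.
Raised to α = 0.5: 0.61064; 0.46940.
Sum = 1.080043; FGT(0.5) = 1.080043 / 5 = 0.2160.

0.2160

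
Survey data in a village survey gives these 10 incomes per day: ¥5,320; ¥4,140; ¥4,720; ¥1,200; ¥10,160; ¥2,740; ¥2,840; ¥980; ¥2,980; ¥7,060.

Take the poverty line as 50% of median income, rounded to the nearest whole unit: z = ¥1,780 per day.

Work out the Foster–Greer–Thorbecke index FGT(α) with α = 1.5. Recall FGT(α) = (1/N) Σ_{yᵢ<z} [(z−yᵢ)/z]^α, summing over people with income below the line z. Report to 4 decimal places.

0.0487

Poor units: ¥980, ¥1,200 (q = 2 of N = 10).
Relative gaps: (1780−980)/1780 = 0.4494; (1780−1200)/1780 = 0.3258.
Raised to α = 1.5: 0.30130; 0.18600.
Sum = 0.487304; FGT(1.5) = 0.487304 / 10 = 0.0487.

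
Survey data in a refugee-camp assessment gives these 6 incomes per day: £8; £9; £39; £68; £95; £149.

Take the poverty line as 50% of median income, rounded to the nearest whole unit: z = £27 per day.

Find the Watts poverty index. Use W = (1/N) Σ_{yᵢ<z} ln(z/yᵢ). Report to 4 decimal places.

Poor units: £8, £9 (q = 2 of N = 6).
Log shortfalls: ln(27/8) = 1.2164; ln(27/9) = 1.0986.
W = 2.315008 / 6 = 0.3858.

0.3858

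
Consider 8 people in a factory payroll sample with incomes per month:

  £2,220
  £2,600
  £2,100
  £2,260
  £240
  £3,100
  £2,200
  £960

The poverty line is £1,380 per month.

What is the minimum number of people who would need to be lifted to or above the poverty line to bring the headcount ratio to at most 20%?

Currently q = 2 of N = 8 are below the line (H = 0.250).
A headcount ratio of at most 20% allows at most ⌊0.20 × 8⌋ = 1 poor people.
So at least 2 − 1 = 1 must be lifted.

1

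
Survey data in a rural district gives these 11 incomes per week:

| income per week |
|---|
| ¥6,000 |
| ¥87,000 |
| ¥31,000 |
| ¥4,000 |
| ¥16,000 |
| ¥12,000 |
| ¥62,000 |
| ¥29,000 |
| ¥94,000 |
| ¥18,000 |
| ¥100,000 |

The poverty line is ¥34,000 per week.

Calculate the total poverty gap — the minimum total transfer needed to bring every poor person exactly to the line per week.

Below z: ¥4,000, ¥6,000, ¥12,000, ¥16,000, ¥18,000, ¥29,000, ¥31,000 (q = 7 of N = 11).
Individual gaps: 34000−4000 = 30000; 34000−6000 = 28000; 34000−12000 = 22000; 34000−16000 = 18000; 34000−18000 = 16000; 34000−29000 = 5000; 34000−31000 = 3000.
Aggregate gap = ¥122,000.

¥122,000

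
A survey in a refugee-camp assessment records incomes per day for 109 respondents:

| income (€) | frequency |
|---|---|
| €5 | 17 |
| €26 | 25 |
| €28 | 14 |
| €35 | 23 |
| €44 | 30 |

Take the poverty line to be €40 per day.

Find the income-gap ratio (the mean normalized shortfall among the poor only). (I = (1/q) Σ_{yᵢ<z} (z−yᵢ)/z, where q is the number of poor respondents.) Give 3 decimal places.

Poor units: 17×€5, 25×€26, 14×€28, 23×€35 (q = 79 of N = 109).
Relative gaps: 0.8750 (×17), 0.3500 (×25), 0.3000 (×14), 0.1250 (×23); sum = 30.700000.
I averages over the q = 79 poor units only: 30.700000 / 79 = 0.389.

0.389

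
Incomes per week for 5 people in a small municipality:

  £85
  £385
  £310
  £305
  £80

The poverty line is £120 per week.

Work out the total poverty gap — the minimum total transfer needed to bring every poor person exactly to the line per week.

Below the line: £80, £85 (q = 2 of N = 5).
Individual gaps: 120−80 = 40; 120−85 = 35.
Aggregate gap = £75.

£75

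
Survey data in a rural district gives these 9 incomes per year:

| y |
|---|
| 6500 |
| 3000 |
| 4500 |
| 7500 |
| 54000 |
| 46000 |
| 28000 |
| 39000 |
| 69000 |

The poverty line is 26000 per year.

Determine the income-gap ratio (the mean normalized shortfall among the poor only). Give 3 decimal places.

Poor units: 3000, 4500, 6500, 7500 (q = 4 of N = 9).
Shortfall ratios (z−y)/z: 0.8846, 0.8269, 0.7500, 0.7115; sum = 3.173077.
I averages over the q = 4 poor units only: 3.173077 / 4 = 0.793.

0.793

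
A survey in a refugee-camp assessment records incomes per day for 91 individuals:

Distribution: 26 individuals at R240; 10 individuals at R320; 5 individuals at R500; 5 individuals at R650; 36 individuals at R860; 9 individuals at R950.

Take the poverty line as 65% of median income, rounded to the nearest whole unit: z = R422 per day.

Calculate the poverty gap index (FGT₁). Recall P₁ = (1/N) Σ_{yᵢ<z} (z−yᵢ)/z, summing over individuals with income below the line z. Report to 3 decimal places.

0.150

Below the line: 26×R240, 10×R320 (q = 36 of N = 91).
Gap ratios (z−y)/z: (422−240)/422 = 0.4313 (×26); (422−320)/422 = 0.2417 (×10).
Sum of shortfalls = 13.630332; P₁ averages over all N: 13.630332 / 91 = 0.150.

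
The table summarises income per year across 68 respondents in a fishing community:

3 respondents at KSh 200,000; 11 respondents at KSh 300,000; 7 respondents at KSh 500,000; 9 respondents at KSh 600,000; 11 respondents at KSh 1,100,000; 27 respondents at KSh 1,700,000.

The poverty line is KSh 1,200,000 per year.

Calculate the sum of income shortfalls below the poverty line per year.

Poor units: 3×KSh 200,000, 11×KSh 300,000, 7×KSh 500,000, 9×KSh 600,000, 11×KSh 1,100,000 (q = 41 of N = 68).
Individual gaps: 3×(1200000−200000) = 3000000; 11×(1200000−300000) = 9900000; 7×(1200000−500000) = 4900000; 9×(1200000−600000) = 5400000; 11×(1200000−1100000) = 1100000.
Aggregate gap = KSh 24,300,000.

KSh 24,300,000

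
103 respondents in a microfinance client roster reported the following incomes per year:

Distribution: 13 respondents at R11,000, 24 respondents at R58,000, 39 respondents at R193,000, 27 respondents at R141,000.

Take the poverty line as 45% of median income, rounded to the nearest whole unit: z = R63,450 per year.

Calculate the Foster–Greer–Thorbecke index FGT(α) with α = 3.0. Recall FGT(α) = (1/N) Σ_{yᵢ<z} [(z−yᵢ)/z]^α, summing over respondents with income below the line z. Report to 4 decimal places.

Poor units: 13×R11,000, 24×R58,000 (q = 37 of N = 103).
Normalized shortfalls: (63450−11000)/63450 = 0.8266 (×13); (63450−58000)/63450 = 0.0859 (×24).
Raised to α = 3.0: 0.56486 (×13); 0.00063 (×24).
Sum = 7.358402; FGT(3.0) = 7.358402 / 103 = 0.0714.

0.0714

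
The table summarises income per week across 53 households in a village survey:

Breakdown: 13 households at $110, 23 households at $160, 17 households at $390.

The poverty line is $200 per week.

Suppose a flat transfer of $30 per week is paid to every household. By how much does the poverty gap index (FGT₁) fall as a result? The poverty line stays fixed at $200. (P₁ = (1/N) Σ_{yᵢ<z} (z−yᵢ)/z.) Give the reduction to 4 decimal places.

Before: below the line — 13×$110, 23×$160; poverty gap index (FGT₁) = 0.197170.
After the $30 transfer: below the line — 13×$140, 23×$190; poverty gap index (FGT₁) = 0.095283.
Reduction = 0.197170 − 0.095283 = 0.1019.

0.1019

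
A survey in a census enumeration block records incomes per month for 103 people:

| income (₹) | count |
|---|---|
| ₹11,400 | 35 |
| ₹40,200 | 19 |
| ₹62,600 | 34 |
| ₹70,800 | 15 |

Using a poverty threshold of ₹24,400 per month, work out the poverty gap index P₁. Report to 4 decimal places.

Below the line: 35×₹11,400 (q = 35 of N = 103).
Gap ratios (z−y)/z: (24400−11400)/24400 = 0.5328 (×35).
Σ = 18.647541. Dividing by the full population N = 103 gives P₁ = 0.1810.

0.1810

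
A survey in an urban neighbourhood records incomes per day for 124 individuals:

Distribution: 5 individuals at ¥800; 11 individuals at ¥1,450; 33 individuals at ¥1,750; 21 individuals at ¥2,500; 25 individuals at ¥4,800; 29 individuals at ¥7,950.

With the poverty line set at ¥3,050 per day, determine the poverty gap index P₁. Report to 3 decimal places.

0.220

Below z: 5×¥800, 11×¥1,450, 33×¥1,750, 21×¥2,500 (q = 70 of N = 124).
Shortfall ratios: (3050−800)/3050 = 0.7377 (×5); (3050−1450)/3050 = 0.5246 (×11); (3050−1750)/3050 = 0.4262 (×33); (3050−2500)/3050 = 0.1803 (×21).
Sum of shortfalls = 27.311475; P₁ averages over all N: 27.311475 / 124 = 0.220.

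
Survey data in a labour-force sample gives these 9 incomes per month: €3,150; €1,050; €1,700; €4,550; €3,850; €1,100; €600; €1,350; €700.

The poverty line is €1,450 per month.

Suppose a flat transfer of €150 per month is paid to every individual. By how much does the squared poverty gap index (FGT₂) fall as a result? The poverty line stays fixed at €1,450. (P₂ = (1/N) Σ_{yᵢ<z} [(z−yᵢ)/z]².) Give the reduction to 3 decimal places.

Before: below the line — €600, €700, €1,050, €1,100, €1,350; squared poverty gap index (FGT₂) = 0.08337.
After the €150 transfer: below the line — €750, €850, €1,200, €1,250; squared poverty gap index (FGT₂) = 0.05034.
Reduction = 0.08337 − 0.05034 = 0.033.

0.033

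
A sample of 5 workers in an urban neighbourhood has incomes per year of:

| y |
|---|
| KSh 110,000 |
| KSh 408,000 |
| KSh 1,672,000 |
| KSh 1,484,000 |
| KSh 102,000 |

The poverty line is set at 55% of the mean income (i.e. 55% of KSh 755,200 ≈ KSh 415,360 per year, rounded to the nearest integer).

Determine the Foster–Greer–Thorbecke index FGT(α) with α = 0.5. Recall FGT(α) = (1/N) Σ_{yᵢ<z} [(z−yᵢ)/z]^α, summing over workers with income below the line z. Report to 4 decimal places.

0.3718

Poor units: KSh 102,000, KSh 110,000, KSh 408,000 (q = 3 of N = 5).
Relative gaps: (415360−102000)/415360 = 0.7544; (415360−110000)/415360 = 0.7352; (415360−408000)/415360 = 0.0177.
Raised to α = 0.5: 0.86858; 0.85742; 0.13311.
Sum = 1.859114; FGT(0.5) = 1.859114 / 5 = 0.3718.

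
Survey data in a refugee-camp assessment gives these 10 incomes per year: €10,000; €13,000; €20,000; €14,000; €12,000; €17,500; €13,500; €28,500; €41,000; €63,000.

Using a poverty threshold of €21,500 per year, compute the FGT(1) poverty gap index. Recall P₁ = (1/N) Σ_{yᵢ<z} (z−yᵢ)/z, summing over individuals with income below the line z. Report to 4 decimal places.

Incomes under z: €10,000, €12,000, €13,000, €13,500, €14,000, €17,500, €20,000 (q = 7 of N = 10).
Gap ratios (z−y)/z: (21500−10000)/21500 = 0.5349; (21500−12000)/21500 = 0.4419; (21500−13000)/21500 = 0.3953; (21500−13500)/21500 = 0.3721; (21500−14000)/21500 = 0.3488; (21500−17500)/21500 = 0.1860; (21500−20000)/21500 = 0.0698.
Sum of shortfalls = 2.348837; P₁ averages over all N: 2.348837 / 10 = 0.2349.

0.2349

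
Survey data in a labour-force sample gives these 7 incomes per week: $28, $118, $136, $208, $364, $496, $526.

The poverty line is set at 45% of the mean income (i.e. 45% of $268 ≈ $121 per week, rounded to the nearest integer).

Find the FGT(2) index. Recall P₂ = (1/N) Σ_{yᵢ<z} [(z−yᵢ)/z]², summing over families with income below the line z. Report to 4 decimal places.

0.0845

Below the line: $28, $118 (q = 2 of N = 7).
Relative gaps: (121−28)/121 = 0.7686; (121−118)/121 = 0.0248.
Squared: 0.5907; 0.0006.
Sum = 0.591353; P₂ = 0.591353 / 7 = 0.0845.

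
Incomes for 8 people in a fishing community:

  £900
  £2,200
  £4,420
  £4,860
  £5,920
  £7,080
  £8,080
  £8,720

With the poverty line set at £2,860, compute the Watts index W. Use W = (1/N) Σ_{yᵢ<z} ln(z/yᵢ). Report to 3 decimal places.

0.177

Below the line: £900, £2,200 (q = 2 of N = 8).
ln(z/y) terms: ln(2860/900) = 1.1562; ln(2860/2200) = 0.2624.
W = 1.418546 / 8 = 0.177.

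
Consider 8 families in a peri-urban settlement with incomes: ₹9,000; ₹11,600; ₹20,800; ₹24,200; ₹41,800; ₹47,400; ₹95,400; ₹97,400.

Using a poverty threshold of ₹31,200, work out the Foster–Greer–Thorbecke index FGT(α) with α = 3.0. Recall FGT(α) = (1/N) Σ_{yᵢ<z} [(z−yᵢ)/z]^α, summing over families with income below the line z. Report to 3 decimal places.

0.082

Below z: ₹9,000, ₹11,600, ₹20,800, ₹24,200 (q = 4 of N = 8).
Gap ratios (z−y)/z: (31200−9000)/31200 = 0.7115; (31200−11600)/31200 = 0.6282; (31200−20800)/31200 = 0.3333; (31200−24200)/31200 = 0.2244.
Raised to α = 3.0: 0.36024; 0.24792; 0.03704; 0.01129.
Sum = 0.656489; FGT(3.0) = 0.656489 / 8 = 0.082.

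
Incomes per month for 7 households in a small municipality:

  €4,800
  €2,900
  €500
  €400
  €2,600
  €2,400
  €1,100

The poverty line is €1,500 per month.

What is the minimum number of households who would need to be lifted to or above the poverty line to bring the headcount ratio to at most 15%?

2

3 of the 7 households are poor, so H = 3/7 = 0.429.
A headcount ratio of at most 15% allows at most ⌊0.15 × 7⌋ = 1 poor households.
So at least 3 − 1 = 2 must be lifted.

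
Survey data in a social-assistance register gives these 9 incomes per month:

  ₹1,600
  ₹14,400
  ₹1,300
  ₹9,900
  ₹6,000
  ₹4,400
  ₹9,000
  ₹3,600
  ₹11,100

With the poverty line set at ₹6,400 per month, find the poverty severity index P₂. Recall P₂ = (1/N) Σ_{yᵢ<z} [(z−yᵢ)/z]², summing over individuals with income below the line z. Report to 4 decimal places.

Poor units: ₹1,300, ₹1,600, ₹3,600, ₹4,400, ₹6,000 (q = 5 of N = 9).
Shortfall ratios: (6400−1300)/6400 = 0.7969; (6400−1600)/6400 = 0.7500; (6400−3600)/6400 = 0.4375; (6400−4400)/6400 = 0.3125; (6400−6000)/6400 = 0.0625.
Squared: 0.6350; 0.5625; 0.1914; 0.0977; 0.0039.
Sum = 1.490479; P₂ = 1.490479 / 9 = 0.1656.

0.1656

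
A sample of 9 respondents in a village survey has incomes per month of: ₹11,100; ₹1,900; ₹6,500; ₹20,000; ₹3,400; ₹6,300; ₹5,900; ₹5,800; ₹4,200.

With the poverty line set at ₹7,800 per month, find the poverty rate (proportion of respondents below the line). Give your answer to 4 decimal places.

7 of the 9 respondents have income below ₹7,800.
H = 7/9 = 0.7778.

0.7778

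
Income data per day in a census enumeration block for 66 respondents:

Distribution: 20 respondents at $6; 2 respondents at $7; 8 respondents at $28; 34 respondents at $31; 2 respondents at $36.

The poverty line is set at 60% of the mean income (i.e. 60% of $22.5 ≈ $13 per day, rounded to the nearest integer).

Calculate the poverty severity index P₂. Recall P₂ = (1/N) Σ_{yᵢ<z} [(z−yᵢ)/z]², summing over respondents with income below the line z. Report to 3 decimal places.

Incomes under z: 20×$6, 2×$7 (q = 22 of N = 66).
Normalized shortfalls: (13−6)/13 = 0.5385 (×20); (13−7)/13 = 0.4615 (×2).
Squared: 0.2899 (×20); 0.2130 (×2).
Sum = 6.224852; P₂ = 6.224852 / 66 = 0.094.

0.094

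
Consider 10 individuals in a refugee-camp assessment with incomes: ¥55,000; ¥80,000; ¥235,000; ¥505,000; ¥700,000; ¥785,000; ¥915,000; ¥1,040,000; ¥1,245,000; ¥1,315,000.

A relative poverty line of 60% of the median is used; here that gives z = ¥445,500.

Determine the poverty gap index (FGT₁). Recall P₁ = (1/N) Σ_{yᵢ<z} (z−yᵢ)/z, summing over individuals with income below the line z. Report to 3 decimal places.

0.217

Below z: ¥55,000, ¥80,000, ¥235,000 (q = 3 of N = 10).
Normalized shortfalls: (445500−55000)/445500 = 0.8765; (445500−80000)/445500 = 0.8204; (445500−235000)/445500 = 0.4725.
Σ = 2.169473. Dividing by the full population N = 10 gives P₁ = 0.217.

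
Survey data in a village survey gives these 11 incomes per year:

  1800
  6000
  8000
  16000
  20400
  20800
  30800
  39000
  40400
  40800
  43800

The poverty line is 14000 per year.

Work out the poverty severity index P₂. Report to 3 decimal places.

0.115

Below z: 1800, 6000, 8000 (q = 3 of N = 11).
Gap ratios (z−y)/z: (14000−1800)/14000 = 0.8714; (14000−6000)/14000 = 0.5714; (14000−8000)/14000 = 0.4286.
Squared: 0.7594; 0.3265; 0.1837.
Sum = 1.269592; P₂ = 1.269592 / 11 = 0.115.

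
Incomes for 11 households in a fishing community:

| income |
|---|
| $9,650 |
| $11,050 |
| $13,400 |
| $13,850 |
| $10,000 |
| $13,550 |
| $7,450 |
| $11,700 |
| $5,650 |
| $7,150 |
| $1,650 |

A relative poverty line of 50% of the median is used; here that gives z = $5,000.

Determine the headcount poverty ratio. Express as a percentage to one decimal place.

9.1%

1 of the 11 households have income below $5,000.
H = 1/11 = 9.1%.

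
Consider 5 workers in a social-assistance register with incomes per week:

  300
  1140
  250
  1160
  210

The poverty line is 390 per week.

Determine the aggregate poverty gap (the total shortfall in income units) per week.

410

Poor units: 210, 250, 300 (q = 3 of N = 5).
Individual gaps: 390−210 = 180; 390−250 = 140; 390−300 = 90.
Aggregate gap = 410.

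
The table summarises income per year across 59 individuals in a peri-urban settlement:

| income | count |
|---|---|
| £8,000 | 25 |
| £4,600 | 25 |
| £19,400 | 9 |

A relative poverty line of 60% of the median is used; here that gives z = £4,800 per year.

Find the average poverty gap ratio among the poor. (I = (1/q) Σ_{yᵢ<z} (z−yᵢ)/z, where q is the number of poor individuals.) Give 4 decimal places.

0.0417

Below z: 25×£4,600 (q = 25 of N = 59).
Relative gaps: 0.0417 (×25); sum = 1.041667.
The income-gap ratio divides by q (the poor only): 1.041667 / 25 = 0.0417.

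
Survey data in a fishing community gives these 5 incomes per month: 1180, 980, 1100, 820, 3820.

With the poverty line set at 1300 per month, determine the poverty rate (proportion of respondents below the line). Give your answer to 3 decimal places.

0.800

4 of the 5 respondents have income below 1300.
H = 4/5 = 0.800.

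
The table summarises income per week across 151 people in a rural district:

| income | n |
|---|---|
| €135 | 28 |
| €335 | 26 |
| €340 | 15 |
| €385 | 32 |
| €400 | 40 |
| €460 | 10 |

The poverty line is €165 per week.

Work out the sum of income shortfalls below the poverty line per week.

Below the line: 28×€135 (q = 28 of N = 151).
Individual gaps: 28×(165−135) = 840.
Aggregate gap = €840.

€840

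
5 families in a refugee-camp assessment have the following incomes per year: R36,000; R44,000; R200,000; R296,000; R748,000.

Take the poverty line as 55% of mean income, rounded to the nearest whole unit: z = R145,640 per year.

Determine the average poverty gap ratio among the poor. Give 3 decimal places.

Below the line: R36,000, R44,000 (q = 2 of N = 5).
Relative gaps: 0.7528, 0.6979; sum = 1.450700.
The income-gap ratio divides by q (the poor only): 1.450700 / 2 = 0.725.

0.725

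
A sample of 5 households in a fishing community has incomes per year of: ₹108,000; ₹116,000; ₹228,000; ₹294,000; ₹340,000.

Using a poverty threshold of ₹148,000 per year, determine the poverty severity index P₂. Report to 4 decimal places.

Below z: ₹108,000, ₹116,000 (q = 2 of N = 5).
Gap ratios (z−y)/z: (148000−108000)/148000 = 0.2703; (148000−116000)/148000 = 0.2162.
Squared: 0.0730; 0.0467.
Sum = 0.119795; P₂ = 0.119795 / 5 = 0.0240.

0.0240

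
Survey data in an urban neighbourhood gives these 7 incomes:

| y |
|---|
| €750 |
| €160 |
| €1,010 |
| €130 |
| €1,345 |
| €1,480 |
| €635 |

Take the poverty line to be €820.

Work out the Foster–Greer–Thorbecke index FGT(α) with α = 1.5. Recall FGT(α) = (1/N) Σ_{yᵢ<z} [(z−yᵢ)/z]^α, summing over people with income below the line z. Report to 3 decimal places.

Below the line: €130, €160, €635, €750 (q = 4 of N = 7).
Gap ratios (z−y)/z: (820−130)/820 = 0.8415; (820−160)/820 = 0.8049; (820−635)/820 = 0.2256; (820−750)/820 = 0.0854.
Raised to α = 1.5: 0.77189; 0.72210; 0.10716; 0.02494.
Sum = 1.626084; FGT(1.5) = 1.626084 / 7 = 0.232.

0.232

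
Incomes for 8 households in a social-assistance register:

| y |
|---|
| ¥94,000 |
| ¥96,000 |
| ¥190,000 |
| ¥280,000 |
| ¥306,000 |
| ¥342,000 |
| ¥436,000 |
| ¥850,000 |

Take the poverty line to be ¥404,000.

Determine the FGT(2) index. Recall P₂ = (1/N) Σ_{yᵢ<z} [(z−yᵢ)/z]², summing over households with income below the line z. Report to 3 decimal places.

Incomes under z: ¥94,000, ¥96,000, ¥190,000, ¥280,000, ¥306,000, ¥342,000 (q = 6 of N = 8).
Shortfall ratios: (404000−94000)/404000 = 0.7673; (404000−96000)/404000 = 0.7624; (404000−190000)/404000 = 0.5297; (404000−280000)/404000 = 0.3069; (404000−306000)/404000 = 0.2426; (404000−342000)/404000 = 0.1535.
Squared: 0.5888; 0.5812; 0.2806; 0.0942; 0.0588; 0.0236.
Sum = 1.627193; P₂ = 1.627193 / 8 = 0.203.

0.203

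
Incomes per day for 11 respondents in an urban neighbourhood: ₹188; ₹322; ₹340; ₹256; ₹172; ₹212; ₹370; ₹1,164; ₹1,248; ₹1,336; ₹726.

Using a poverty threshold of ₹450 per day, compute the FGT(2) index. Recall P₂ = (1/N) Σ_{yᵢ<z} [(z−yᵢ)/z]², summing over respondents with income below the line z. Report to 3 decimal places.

0.123

Incomes under z: ₹172, ₹188, ₹212, ₹256, ₹322, ₹340, ₹370 (q = 7 of N = 11).
Gap ratios (z−y)/z: (450−172)/450 = 0.6178; (450−188)/450 = 0.5822; (450−212)/450 = 0.5289; (450−256)/450 = 0.4311; (450−322)/450 = 0.2844; (450−340)/450 = 0.2444; (450−370)/450 = 0.1778.
Squared: 0.3816; 0.3390; 0.2797; 0.1859; 0.0809; 0.0598; 0.0316.
Sum = 1.358479; P₂ = 1.358479 / 11 = 0.123.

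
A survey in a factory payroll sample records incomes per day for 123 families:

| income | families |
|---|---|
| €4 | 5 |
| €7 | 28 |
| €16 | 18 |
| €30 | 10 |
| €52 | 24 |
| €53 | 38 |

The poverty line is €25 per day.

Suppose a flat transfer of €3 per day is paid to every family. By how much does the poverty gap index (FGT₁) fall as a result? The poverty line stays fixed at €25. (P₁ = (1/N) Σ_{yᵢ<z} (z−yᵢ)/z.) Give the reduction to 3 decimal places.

0.050

Before: below the line — 5×€4, 28×€7, 18×€16; poverty gap index (FGT₁) = 0.25073.
After the €3 transfer: below the line — 5×€7, 28×€10, 18×€19; poverty gap index (FGT₁) = 0.20098.
Reduction = 0.25073 − 0.20098 = 0.050.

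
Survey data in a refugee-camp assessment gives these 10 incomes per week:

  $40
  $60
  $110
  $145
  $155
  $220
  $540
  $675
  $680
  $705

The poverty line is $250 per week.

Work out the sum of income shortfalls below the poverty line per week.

Poor units: $40, $60, $110, $145, $155, $220 (q = 6 of N = 10).
Individual gaps: 250−40 = 210; 250−60 = 190; 250−110 = 140; 250−145 = 105; 250−155 = 95; 250−220 = 30.
Aggregate gap = $770.

$770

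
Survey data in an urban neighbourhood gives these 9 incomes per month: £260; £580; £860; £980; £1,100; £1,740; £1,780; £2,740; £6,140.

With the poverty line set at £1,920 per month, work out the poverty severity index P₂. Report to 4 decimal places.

0.2195

Poor units: £260, £580, £860, £980, £1,100, £1,740, £1,780 (q = 7 of N = 9).
Gap ratios (z−y)/z: (1920−260)/1920 = 0.8646; (1920−580)/1920 = 0.6979; (1920−860)/1920 = 0.5521; (1920−980)/1920 = 0.4896; (1920−1100)/1920 = 0.4271; (1920−1740)/1920 = 0.0938; (1920−1780)/1920 = 0.0729.
Squared: 0.7475; 0.4871; 0.3048; 0.2397; 0.1824; 0.0088; 0.0053.
Sum = 1.975586; P₂ = 1.975586 / 9 = 0.2195.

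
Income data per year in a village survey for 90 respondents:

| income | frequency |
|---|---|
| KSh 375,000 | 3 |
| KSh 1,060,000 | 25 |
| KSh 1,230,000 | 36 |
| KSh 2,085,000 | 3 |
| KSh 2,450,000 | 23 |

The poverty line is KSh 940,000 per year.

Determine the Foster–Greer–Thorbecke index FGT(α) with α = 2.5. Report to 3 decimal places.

Incomes under z: 3×KSh 375,000 (q = 3 of N = 90).
Shortfall ratios: (940000−375000)/940000 = 0.6011 (×3).
Raised to α = 2.5: 0.28009 (×3).
Sum = 0.840278; FGT(2.5) = 0.840278 / 90 = 0.009.

0.009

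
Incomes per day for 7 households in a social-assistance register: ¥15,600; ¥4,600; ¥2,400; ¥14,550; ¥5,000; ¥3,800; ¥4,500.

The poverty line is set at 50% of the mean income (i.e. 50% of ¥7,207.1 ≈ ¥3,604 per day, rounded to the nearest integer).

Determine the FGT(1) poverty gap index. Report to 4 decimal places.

0.0477

Below z: ¥2,400 (q = 1 of N = 7).
Relative gaps: (3604−2400)/3604 = 0.3341.
Σ = 0.334073. Dividing by the full population N = 7 gives P₁ = 0.0477.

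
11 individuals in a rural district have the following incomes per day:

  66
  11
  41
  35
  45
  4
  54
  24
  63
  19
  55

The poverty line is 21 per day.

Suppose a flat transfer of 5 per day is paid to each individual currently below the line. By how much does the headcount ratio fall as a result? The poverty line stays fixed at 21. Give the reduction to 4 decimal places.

0.0909

Before: below the line — 4, 11, 19; headcount ratio = 0.272727.
After the 5 transfer: below the line — 9, 16; headcount ratio = 0.181818.
Reduction = 0.272727 − 0.181818 = 0.0909.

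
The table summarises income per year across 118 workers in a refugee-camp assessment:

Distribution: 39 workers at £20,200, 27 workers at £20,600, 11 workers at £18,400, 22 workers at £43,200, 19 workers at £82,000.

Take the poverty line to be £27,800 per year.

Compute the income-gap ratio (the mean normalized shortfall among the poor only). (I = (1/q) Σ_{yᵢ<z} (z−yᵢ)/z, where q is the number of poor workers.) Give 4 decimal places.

0.2776

Below z: 11×£18,400, 39×£20,200, 27×£20,600 (q = 77 of N = 118).
Shortfall ratios (z−y)/z: 0.3381 (×11), 0.2734 (×39), 0.2590 (×27); sum = 21.374101.
I averages over the q = 77 poor units only: 21.374101 / 77 = 0.2776.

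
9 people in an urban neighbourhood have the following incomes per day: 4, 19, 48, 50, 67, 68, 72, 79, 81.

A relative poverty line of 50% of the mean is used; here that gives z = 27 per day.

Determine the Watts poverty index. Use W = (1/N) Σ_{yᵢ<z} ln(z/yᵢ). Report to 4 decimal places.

Poor units: 4, 19 (q = 2 of N = 9).
Log shortfalls: ln(27/4) = 1.9095; ln(27/19) = 0.3514.
W = 2.260940 / 9 = 0.2512.

0.2512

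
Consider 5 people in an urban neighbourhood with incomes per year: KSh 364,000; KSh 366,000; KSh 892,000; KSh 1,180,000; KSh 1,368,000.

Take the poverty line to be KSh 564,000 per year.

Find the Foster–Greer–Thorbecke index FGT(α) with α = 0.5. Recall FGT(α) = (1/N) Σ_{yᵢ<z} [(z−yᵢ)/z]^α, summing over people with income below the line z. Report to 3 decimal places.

Below the line: KSh 364,000, KSh 366,000 (q = 2 of N = 5).
Gap ratios (z−y)/z: (564000−364000)/564000 = 0.3546; (564000−366000)/564000 = 0.3511.
Raised to α = 0.5: 0.59549; 0.59251.
Sum = 1.187998; FGT(0.5) = 1.187998 / 5 = 0.238.

0.238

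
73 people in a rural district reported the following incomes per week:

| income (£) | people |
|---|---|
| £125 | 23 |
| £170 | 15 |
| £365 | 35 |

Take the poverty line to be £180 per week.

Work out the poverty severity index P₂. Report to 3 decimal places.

0.030

Below z: 23×£125, 15×£170 (q = 38 of N = 73).
Relative gaps: (180−125)/180 = 0.3056 (×23); (180−170)/180 = 0.0556 (×15).
Squared: 0.0934 (×23); 0.0031 (×15).
Sum = 2.193673; P₂ = 2.193673 / 73 = 0.030.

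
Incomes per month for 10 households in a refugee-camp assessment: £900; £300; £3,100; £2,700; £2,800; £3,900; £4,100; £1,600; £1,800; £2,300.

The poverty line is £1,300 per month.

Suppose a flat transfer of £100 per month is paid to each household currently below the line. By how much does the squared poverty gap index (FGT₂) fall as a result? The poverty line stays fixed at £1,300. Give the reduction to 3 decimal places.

Before: below the line — £300, £900; squared poverty gap index (FGT₂) = 0.06864.
After the £100 transfer: below the line — £400, £1,000; squared poverty gap index (FGT₂) = 0.05325.
Reduction = 0.06864 − 0.05325 = 0.015.

0.015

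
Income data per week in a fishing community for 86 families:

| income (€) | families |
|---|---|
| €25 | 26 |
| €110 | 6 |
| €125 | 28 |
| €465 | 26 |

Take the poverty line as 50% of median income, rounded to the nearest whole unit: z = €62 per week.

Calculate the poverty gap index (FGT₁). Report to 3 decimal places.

0.180

Incomes under z: 26×€25 (q = 26 of N = 86).
Shortfall ratios: (62−25)/62 = 0.5968 (×26).
Σ = 15.516129. Dividing by the full population N = 86 gives P₁ = 0.180.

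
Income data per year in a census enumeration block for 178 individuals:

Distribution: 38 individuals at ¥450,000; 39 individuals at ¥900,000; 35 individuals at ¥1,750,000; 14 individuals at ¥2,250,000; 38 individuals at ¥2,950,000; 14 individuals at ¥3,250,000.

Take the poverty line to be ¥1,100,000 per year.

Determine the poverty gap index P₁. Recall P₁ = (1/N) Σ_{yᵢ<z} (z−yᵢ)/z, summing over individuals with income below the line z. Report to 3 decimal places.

Poor units: 38×¥450,000, 39×¥900,000 (q = 77 of N = 178).
Shortfall ratios: (1100000−450000)/1100000 = 0.5909 (×38); (1100000−900000)/1100000 = 0.1818 (×39).
Σ = 29.545455. Dividing by the full population N = 178 gives P₁ = 0.166.

0.166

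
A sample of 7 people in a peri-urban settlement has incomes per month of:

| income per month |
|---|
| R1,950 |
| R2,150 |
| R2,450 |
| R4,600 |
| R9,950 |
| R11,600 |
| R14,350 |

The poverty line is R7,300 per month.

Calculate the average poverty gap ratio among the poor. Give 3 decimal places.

0.618

Below z: R1,950, R2,150, R2,450, R4,600 (q = 4 of N = 7).
Relative gaps: 0.7329, 0.7055, 0.6644, 0.3699; sum = 2.472603.
I averages over the q = 4 poor units only: 2.472603 / 4 = 0.618.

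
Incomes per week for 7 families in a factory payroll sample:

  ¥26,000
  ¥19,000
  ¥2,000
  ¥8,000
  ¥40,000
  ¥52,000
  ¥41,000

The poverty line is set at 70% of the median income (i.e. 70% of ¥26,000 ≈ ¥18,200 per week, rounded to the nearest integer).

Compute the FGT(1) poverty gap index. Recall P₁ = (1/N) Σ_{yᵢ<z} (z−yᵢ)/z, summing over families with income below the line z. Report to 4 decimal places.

0.2072

Incomes under z: ¥2,000, ¥8,000 (q = 2 of N = 7).
Shortfall ratios: (18200−2000)/18200 = 0.8901; (18200−8000)/18200 = 0.5604.
Σ = 1.450549. Dividing by the full population N = 7 gives P₁ = 0.2072.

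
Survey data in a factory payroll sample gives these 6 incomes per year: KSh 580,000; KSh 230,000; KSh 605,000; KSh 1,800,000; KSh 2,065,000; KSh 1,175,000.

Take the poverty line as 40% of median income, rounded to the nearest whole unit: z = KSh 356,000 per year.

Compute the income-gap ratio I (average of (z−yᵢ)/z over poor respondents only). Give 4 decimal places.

0.3539

Incomes under z: KSh 230,000 (q = 1 of N = 6).
Shortfall ratios (z−y)/z: 0.3539; sum = 0.353933.
I averages over the q = 1 poor units only: 0.353933 / 1 = 0.3539.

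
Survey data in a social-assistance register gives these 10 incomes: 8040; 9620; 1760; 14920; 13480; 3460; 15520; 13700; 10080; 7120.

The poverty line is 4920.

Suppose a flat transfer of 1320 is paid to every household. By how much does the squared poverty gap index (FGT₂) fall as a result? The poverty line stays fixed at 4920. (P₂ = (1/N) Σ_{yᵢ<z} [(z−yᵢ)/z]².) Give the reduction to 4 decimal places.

Before: below the line — 1760, 3460; squared poverty gap index (FGT₂) = 0.050058.
After the 1320 transfer: below the line — 3080, 4780; squared poverty gap index (FGT₂) = 0.014067.
Reduction = 0.050058 − 0.014067 = 0.0360.

0.0360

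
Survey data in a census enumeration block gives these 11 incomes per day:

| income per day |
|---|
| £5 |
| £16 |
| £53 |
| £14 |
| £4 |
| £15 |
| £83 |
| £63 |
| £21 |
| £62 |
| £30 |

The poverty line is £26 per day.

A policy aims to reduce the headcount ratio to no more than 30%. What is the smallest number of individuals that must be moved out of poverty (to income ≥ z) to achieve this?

3

6 of the 11 individuals are poor, so H = 6/11 = 0.545.
A headcount ratio of at most 30% allows at most ⌊0.30 × 11⌋ = 3 poor individuals.
So at least 6 − 3 = 3 must be lifted.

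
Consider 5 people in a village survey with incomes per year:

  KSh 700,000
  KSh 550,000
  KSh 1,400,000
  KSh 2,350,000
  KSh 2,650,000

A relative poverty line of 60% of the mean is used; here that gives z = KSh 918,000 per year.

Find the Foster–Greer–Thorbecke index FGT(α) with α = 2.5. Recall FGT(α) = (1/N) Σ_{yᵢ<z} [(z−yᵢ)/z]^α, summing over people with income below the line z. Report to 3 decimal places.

0.026

Below z: KSh 550,000, KSh 700,000 (q = 2 of N = 5).
Relative gaps: (918000−550000)/918000 = 0.4009; (918000−700000)/918000 = 0.2375.
Raised to α = 2.5: 0.10174; 0.02748.
Sum = 0.129226; FGT(2.5) = 0.129226 / 5 = 0.026.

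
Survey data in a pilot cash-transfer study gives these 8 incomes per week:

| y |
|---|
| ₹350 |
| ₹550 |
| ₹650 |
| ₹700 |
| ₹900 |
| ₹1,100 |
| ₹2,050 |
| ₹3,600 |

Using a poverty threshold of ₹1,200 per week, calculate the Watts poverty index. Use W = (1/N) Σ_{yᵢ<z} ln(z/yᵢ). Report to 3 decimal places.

0.442

Incomes under z: ₹350, ₹550, ₹650, ₹700, ₹900, ₹1,100 (q = 6 of N = 8).
ln(z/y) terms: ln(1200/350) = 1.2321; ln(1200/550) = 0.7802; ln(1200/650) = 0.6131; ln(1200/700) = 0.5390; ln(1200/900) = 0.2877; ln(1200/1100) = 0.0870.
W = 3.539097 / 8 = 0.442.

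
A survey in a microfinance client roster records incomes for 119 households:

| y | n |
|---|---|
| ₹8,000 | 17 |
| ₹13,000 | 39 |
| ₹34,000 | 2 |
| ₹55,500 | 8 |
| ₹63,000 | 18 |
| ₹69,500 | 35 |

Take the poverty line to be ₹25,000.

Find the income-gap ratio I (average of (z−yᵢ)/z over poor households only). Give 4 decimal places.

Below the line: 17×₹8,000, 39×₹13,000 (q = 56 of N = 119).
Shortfall ratios (z−y)/z: 0.6800 (×17), 0.4800 (×39); sum = 30.280000.
The income-gap ratio divides by q (the poor only): 30.280000 / 56 = 0.5407.

0.5407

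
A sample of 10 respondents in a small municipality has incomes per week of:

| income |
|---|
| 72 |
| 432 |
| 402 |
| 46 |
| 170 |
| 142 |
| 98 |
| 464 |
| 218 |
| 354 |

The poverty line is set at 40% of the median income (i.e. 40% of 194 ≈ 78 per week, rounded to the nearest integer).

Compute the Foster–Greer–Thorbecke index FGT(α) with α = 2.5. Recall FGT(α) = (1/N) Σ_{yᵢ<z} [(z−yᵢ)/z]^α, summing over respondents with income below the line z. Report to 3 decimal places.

Poor units: 46, 72 (q = 2 of N = 10).
Relative gaps: (78−46)/78 = 0.4103; (78−72)/78 = 0.0769.
Raised to α = 2.5: 0.10780; 0.00164.
Sum = 0.109446; FGT(2.5) = 0.109446 / 10 = 0.011.

0.011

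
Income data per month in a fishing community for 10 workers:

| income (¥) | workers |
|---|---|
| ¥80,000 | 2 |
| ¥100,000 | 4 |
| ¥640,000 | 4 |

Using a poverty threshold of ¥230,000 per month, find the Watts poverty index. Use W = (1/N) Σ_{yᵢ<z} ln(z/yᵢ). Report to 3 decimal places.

Below the line: 2×¥80,000, 4×¥100,000 (q = 6 of N = 10).
Log shortfalls: ln(230000/80000) = 1.0561 (×2); ln(230000/100000) = 0.8329 (×4).
W = 5.443742 / 10 = 0.544.

0.544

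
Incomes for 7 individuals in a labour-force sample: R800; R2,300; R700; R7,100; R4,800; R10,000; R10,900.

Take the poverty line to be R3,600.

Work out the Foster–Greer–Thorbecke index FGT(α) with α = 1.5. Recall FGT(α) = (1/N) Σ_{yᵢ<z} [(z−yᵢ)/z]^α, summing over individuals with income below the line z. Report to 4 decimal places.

0.2323

Below the line: R700, R800, R2,300 (q = 3 of N = 7).
Shortfall ratios: (3600−700)/3600 = 0.8056; (3600−800)/3600 = 0.7778; (3600−2300)/3600 = 0.3611.
Raised to α = 1.5: 0.72301; 0.68594; 0.21700.
Sum = 1.625945; FGT(1.5) = 1.625945 / 7 = 0.2323.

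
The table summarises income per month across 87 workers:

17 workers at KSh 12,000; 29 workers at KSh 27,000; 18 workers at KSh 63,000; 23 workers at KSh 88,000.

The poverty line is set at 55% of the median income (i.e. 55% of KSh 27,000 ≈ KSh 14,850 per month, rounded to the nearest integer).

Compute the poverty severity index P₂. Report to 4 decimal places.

0.0072

Below z: 17×KSh 12,000 (q = 17 of N = 87).
Relative gaps: (14850−12000)/14850 = 0.1919 (×17).
Squared: 0.0368 (×17).
Sum = 0.626161; P₂ = 0.626161 / 87 = 0.0072.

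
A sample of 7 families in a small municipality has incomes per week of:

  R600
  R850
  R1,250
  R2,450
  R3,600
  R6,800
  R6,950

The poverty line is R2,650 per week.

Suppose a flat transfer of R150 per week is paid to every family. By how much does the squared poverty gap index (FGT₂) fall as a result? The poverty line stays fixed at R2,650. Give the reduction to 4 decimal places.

Before: below the line — R600, R850, R1,250, R2,450; squared poverty gap index (FGT₂) = 0.192087.
After the R150 transfer: below the line — R750, R1,000, R1,400, R2,600; squared poverty gap index (FGT₂) = 0.160657.
Reduction = 0.192087 − 0.160657 = 0.0314.

0.0314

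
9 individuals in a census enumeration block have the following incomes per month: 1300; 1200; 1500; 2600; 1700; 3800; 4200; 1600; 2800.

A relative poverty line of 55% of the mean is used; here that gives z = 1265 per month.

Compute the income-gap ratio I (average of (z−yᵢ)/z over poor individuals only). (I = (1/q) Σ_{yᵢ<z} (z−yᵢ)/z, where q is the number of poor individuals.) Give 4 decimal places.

Incomes under z: 1200 (q = 1 of N = 9).
Relative gaps: 0.0514; sum = 0.051383.
The income-gap ratio divides by q (the poor only): 0.051383 / 1 = 0.0514.

0.0514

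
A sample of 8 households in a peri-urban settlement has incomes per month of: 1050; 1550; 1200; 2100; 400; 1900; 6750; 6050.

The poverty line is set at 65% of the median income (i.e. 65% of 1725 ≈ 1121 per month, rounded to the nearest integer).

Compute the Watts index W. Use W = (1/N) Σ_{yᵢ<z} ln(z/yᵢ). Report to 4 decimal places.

Incomes under z: 400, 1050 (q = 2 of N = 8).
Log gaps: ln(1121/400) = 1.0305; ln(1121/1050) = 0.0654.
W = 1.095943 / 8 = 0.1370.

0.1370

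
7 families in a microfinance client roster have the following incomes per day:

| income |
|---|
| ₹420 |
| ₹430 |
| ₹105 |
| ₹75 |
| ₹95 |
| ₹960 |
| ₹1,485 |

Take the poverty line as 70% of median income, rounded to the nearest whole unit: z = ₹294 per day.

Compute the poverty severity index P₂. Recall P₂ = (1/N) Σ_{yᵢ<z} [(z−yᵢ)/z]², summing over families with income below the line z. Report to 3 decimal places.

0.204

Incomes under z: ₹75, ₹95, ₹105 (q = 3 of N = 7).
Normalized shortfalls: (294−75)/294 = 0.7449; (294−95)/294 = 0.6769; (294−105)/294 = 0.6429.
Squared: 0.5549; 0.4582; 0.4133.
Sum = 1.426292; P₂ = 1.426292 / 7 = 0.204.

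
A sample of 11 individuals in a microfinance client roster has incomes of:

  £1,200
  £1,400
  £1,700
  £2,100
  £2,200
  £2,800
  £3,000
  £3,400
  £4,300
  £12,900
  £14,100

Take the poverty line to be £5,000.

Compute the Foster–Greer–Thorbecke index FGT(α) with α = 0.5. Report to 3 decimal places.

0.571

Incomes under z: £1,200, £1,400, £1,700, £2,100, £2,200, £2,800, £3,000, £3,400, £4,300 (q = 9 of N = 11).
Relative gaps: (5000−1200)/5000 = 0.7600; (5000−1400)/5000 = 0.7200; (5000−1700)/5000 = 0.6600; (5000−2100)/5000 = 0.5800; (5000−2200)/5000 = 0.5600; (5000−2800)/5000 = 0.4400; (5000−3000)/5000 = 0.4000; (5000−3400)/5000 = 0.3200; (5000−4300)/5000 = 0.1400.
Raised to α = 0.5: 0.87178; 0.84853; 0.81240; 0.76158; 0.74833; 0.66332; 0.63246; 0.56569; 0.37417.
Sum = 6.278252; FGT(0.5) = 6.278252 / 11 = 0.571.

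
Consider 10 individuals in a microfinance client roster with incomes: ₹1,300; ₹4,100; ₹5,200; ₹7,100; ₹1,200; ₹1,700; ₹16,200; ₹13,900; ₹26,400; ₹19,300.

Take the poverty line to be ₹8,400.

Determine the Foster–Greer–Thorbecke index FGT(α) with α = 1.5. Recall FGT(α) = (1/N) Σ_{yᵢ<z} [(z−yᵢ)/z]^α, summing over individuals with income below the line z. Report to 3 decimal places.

Incomes under z: ₹1,200, ₹1,300, ₹1,700, ₹4,100, ₹5,200, ₹7,100 (q = 6 of N = 10).
Relative gaps: (8400−1200)/8400 = 0.8571; (8400−1300)/8400 = 0.8452; (8400−1700)/8400 = 0.7976; (8400−4100)/8400 = 0.5119; (8400−5200)/8400 = 0.3810; (8400−7100)/8400 = 0.1548.
Raised to α = 1.5: 0.79356; 0.77709; 0.71235; 0.36626; 0.23513; 0.06088.
Sum = 2.945262; FGT(1.5) = 2.945262 / 10 = 0.295.

0.295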